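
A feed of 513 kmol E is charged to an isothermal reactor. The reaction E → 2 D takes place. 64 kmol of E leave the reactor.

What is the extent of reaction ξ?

ξ = 449 kmol

For E: n = n₀ − 1ξ → 64 = 513 − 1ξ, giving ξ = 449 kmol.
Outlet amounts (n = n₀ + ν ξ):
  E: 513 − 1(449) = 64
  D: 0 + 2(449) = 898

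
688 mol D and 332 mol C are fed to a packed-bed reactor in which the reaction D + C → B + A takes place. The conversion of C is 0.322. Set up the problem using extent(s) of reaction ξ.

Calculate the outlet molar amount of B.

107 mol

C reacted = 0.322 × 332 = 106.9 mol; ν_C = −1, so ξ = 106.9/1 = 106.9 mol.
Outlet amounts (n = n₀ + ν ξ):
  D: 688 − 1(106.9) = 581.1
  C: 332 − 1(106.9) = 225.1
  B: 0 + 1(106.9) = 106.9
  A: 0 + 1(106.9) = 106.9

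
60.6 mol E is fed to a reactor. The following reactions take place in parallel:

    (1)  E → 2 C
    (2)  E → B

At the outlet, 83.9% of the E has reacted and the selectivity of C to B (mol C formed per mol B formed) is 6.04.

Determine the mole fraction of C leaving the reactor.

0.773

Conversion of E: E consumed = 0.839 × 60.6 = 50.84 mol = 1ξ₁ + 1ξ₂.
Selectivity: 2ξ₁ / (1ξ₂) = 6.04 → ξ₁ = 3.02 ξ₂.
Substitute: (1·3.02 + 1) ξ₂ = 50.84 → ξ₂ = 12.65 mol, ξ₁ = 38.2 mol.
Outlet amounts (n = n₀ + Σ ν·ξ):
  E: 60.6 − 1(38.2) − 1(12.65) = 9.757
  C: 0 + 2(38.2) = 76.39
  B: 0 + 1(12.65) = 12.65
Total out = 98.8 mol; y_C = 76.39 / 98.8 = 0.7732.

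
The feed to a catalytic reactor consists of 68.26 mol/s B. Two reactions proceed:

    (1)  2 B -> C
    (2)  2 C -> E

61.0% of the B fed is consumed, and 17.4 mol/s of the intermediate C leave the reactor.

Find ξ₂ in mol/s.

ξ₂ = 1.71 mol/s

Conversion of B: B consumed = 2ξ₁ = 0.61 × 68.26 → ξ₁ = 20.82 mol/s.
C balance: n_C = 0 + 1ξ₁ − 2ξ₂ = 17.4 → ξ₂ = (1·20.82 − 17.4)/2 = 1.71 mol/s.
Outlet amounts (n = n₀ + Σ ν·ξ):
  B: 68.26 − 2(20.82) = 26.62
  C: 0 + 1(20.82) − 2(1.71) = 17.4
  E: 0 + 1(1.71) = 1.71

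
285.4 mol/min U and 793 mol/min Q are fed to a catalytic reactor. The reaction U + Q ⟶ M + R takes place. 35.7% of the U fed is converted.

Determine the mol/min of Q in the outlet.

691 mol/min

U reacted = 0.357 × 285.4 = 101.9 mol/min; ν_U = −1, so ξ = 101.9/1 = 101.9 mol/min.
Outlet amounts (n = n₀ + ν ξ):
  U: 285.4 − 1(101.9) = 183.5
  Q: 793 − 1(101.9) = 691.1
  M: 0 + 1(101.9) = 101.9
  R: 0 + 1(101.9) = 101.9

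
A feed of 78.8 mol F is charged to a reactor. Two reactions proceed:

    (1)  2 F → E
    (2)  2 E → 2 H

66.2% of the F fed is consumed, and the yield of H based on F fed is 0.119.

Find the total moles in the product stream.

Conversion of F: F consumed = 2ξ₁ = 0.662 × 78.8 → ξ₁ = 26.08 mol.
Yield of H: 2ξ₂ / 78.8 = 0.119 → ξ₂ = 4.689 mol.
Outlet amounts (n = n₀ + Σ ν·ξ):
  F: 78.8 − 2(26.08) = 26.63
  E: 0 + 1(26.08) − 2(4.689) = 16.71
  H: 0 + 2(4.689) = 9.377
Total out = 26.63 + 16.71 + 9.377 = 52.72 mol.

52.7 mol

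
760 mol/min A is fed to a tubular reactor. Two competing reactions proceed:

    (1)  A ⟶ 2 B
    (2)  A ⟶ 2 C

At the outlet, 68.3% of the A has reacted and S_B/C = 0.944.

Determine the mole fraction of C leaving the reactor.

Conversion of A: A consumed = 0.683 × 760 = 519.1 mol/min = 1ξ₁ + 1ξ₂.
Selectivity: 2ξ₁ / (2ξ₂) = 0.944 → ξ₁ = 0.944 ξ₂.
Substitute: (1·0.944 + 1) ξ₂ = 519.1 → ξ₂ = 267 mol/min, ξ₁ = 252.1 mol/min.
Outlet amounts (n = n₀ + Σ ν·ξ):
  A: 760 − 1(252.1) − 1(267) = 240.9
  B: 0 + 2(252.1) = 504.1
  C: 0 + 2(267) = 534
Total out = 1279 mol/min; y_C = 534 / 1279 = 0.4175.

0.418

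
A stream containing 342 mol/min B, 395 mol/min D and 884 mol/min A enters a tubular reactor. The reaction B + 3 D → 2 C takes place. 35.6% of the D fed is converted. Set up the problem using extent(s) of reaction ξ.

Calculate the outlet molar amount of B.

295 mol/min

D reacted = 0.356 × 395 = 140.6 mol/min; ν_D = −3, so ξ = 140.6/3 = 46.87 mol/min.
Outlet amounts (n = n₀ + ν ξ):
  B: 342 − 1(46.87) = 295.1
  D: 395 − 3(46.87) = 254.4
  C: 0 + 2(46.87) = 93.75
  A: 884 (inert)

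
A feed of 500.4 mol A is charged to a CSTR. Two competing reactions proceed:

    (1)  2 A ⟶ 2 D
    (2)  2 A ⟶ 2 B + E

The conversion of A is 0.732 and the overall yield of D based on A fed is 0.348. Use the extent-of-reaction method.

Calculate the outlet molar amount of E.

96.1 mol

Yield of D: 2ξ₁ / 500.4 = 0.348 → ξ₁ = 87.07 mol.
Conversion of A: 2ξ₁ + 2ξ₂ = 0.732 × 500.4 = 366.3 → ξ₂ = 96.08 mol.
Outlet amounts (n = n₀ + Σ ν·ξ):
  A: 500.4 − 2(87.07) − 2(96.08) = 134.1
  D: 0 + 2(87.07) = 174.1
  B: 0 + 2(96.08) = 192.2
  E: 0 + 1(96.08) = 96.08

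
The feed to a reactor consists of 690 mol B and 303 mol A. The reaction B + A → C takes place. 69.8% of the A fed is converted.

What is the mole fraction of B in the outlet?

0.612

A reacted = 0.698 × 303 = 211.5 mol; ν_A = −1, so ξ = 211.5/1 = 211.5 mol.
Outlet amounts (n = n₀ + ν ξ):
  B: 690 − 1(211.5) = 478.5
  A: 303 − 1(211.5) = 91.51
  C: 0 + 1(211.5) = 211.5
Total out = 781.5 mol; y_B = 478.5 / 781.5 = 0.6123.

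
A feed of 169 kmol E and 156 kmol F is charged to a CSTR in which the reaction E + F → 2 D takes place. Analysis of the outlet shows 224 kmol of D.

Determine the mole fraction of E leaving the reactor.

For D: n = n₀ + 2ξ → 224 = 0 + 2ξ, giving ξ = 112 kmol.
Outlet amounts (n = n₀ + ν ξ):
  E: 169 − 1(112) = 57
  F: 156 − 1(112) = 44
  D: 0 + 2(112) = 224
Total out = 325 kmol; y_E = 57 / 325 = 0.1754.

0.175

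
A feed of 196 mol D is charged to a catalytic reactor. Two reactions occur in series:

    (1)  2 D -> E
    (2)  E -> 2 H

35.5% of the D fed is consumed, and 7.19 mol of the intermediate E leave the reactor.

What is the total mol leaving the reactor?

189 mol

Conversion of D: D consumed = 2ξ₁ = 0.355 × 196 → ξ₁ = 34.79 mol.
E balance: n_E = 0 + 1ξ₁ − 1ξ₂ = 7.19 → ξ₂ = (1·34.79 − 7.19)/1 = 27.6 mol.
Outlet amounts (n = n₀ + Σ ν·ξ):
  D: 196 − 2(34.79) = 126.4
  E: 0 + 1(34.79) − 1(27.6) = 7.19
  H: 0 + 2(27.6) = 55.2
Total out = 126.4 + 7.19 + 55.2 = 188.8 mol.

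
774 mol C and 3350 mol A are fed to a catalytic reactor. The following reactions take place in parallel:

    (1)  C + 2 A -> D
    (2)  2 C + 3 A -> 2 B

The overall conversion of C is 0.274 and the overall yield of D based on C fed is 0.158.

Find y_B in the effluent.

0.024

Yield of D: 1ξ₁ / 774 = 0.158 → ξ₁ = 122.3 mol.
Conversion of C: 1ξ₁ + 2ξ₂ = 0.274 × 774 = 212.1 → ξ₂ = 44.89 mol.
Outlet amounts (n = n₀ + Σ ν·ξ):
  C: 774 − 1(122.3) − 2(44.89) = 561.9
  A: 3350 − 2(122.3) − 3(44.89) = 2971
  D: 0 + 1(122.3) = 122.3
  B: 0 + 2(44.89) = 89.78
Total out = 3745 mol; y_B = 89.78 / 3745 = 0.02398.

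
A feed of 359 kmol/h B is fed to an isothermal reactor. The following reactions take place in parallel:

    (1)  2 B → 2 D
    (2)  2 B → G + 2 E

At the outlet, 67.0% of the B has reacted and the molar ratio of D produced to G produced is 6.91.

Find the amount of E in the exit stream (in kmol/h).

54 kmol/h

Conversion of B: B consumed = 0.67 × 359 = 240.5 kmol/h = 2ξ₁ + 2ξ₂.
Selectivity: 2ξ₁ / (1ξ₂) = 6.91 → ξ₁ = 3.455 ξ₂.
Substitute: (2·3.455 + 2) ξ₂ = 240.5 → ξ₂ = 27 kmol/h, ξ₁ = 93.27 kmol/h.
Outlet amounts (n = n₀ + Σ ν·ξ):
  B: 359 − 2(93.27) − 2(27) = 118.5
  D: 0 + 2(93.27) = 186.5
  G: 0 + 1(27) = 27
  E: 0 + 2(27) = 53.99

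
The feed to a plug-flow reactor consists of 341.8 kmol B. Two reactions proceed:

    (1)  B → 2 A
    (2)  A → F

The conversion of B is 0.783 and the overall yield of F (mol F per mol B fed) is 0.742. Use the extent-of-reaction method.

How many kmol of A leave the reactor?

282 kmol

Conversion of B: B consumed = 1ξ₁ = 0.783 × 341.8 → ξ₁ = 267.6 kmol.
Yield of F: 1ξ₂ / 341.8 = 0.742 → ξ₂ = 253.6 kmol.
Outlet amounts (n = n₀ + Σ ν·ξ):
  B: 341.8 − 1(267.6) = 74.17
  A: 0 + 2(267.6) − 1(253.6) = 281.6
  F: 0 + 1(253.6) = 253.6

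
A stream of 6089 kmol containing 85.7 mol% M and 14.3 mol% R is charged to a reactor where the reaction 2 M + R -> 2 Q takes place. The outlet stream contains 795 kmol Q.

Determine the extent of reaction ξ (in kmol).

For Q: n = n₀ + 2ξ → 795 = 0 + 2ξ, giving ξ = 397.5 kmol.
Outlet amounts (n = n₀ + ν ξ):
  M: 5218 − 2(397.5) = 4423
  R: 870.7 − 1(397.5) = 473.2
  Q: 0 + 2(397.5) = 795

ξ = 398 kmol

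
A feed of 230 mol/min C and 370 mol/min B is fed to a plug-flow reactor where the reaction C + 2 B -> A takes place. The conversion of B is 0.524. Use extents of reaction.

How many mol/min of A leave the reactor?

96.9 mol/min

B reacted = 0.524 × 370 = 193.9 mol/min; ν_B = −2, so ξ = 193.9/2 = 96.94 mol/min.
Outlet amounts (n = n₀ + ν ξ):
  C: 230 − 1(96.94) = 133.1
  B: 370 − 2(96.94) = 176.1
  A: 0 + 1(96.94) = 96.94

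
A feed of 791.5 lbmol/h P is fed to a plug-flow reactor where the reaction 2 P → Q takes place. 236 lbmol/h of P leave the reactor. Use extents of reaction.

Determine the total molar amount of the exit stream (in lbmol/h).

For P: n = n₀ − 2ξ → 236 = 791.5 − 2ξ, giving ξ = 277.8 lbmol/h.
Outlet amounts (n = n₀ + ν ξ):
  P: 791.5 − 2(277.8) = 236
  Q: 0 + 1(277.8) = 277.8
Total out = 236 + 277.8 = 513.8 lbmol/h.

514 lbmol/h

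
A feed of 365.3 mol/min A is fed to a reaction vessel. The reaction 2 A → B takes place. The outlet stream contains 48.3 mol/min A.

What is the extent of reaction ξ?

For A: n = n₀ − 2ξ → 48.3 = 365.3 − 2ξ, giving ξ = 158.5 mol/min.
Outlet amounts (n = n₀ + ν ξ):
  A: 365.3 − 2(158.5) = 48.3
  B: 0 + 1(158.5) = 158.5

ξ = 158 mol/min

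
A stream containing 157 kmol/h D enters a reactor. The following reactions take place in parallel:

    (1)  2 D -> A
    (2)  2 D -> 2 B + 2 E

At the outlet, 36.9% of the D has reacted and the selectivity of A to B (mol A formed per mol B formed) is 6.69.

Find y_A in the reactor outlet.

Conversion of D: D consumed = 0.369 × 157 = 57.93 kmol/h = 2ξ₁ + 2ξ₂.
Selectivity: 1ξ₁ / (2ξ₂) = 6.69 → ξ₁ = 13.38 ξ₂.
Substitute: (2·13.38 + 2) ξ₂ = 57.93 → ξ₂ = 2.014 kmol/h, ξ₁ = 26.95 kmol/h.
Outlet amounts (n = n₀ + Σ ν·ξ):
  D: 157 − 2(26.95) − 2(2.014) = 99.07
  A: 0 + 1(26.95) = 26.95
  B: 0 + 2(2.014) = 4.029
  E: 0 + 2(2.014) = 4.029
Total out = 134.1 kmol/h; y_A = 26.95 / 134.1 = 0.201.

0.201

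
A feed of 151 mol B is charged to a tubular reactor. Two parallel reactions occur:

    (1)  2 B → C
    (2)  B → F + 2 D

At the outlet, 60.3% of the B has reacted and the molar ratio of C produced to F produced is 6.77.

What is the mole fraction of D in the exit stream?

0.103

Conversion of B: B consumed = 0.603 × 151 = 91.05 mol = 2ξ₁ + 1ξ₂.
Selectivity: 1ξ₁ / (1ξ₂) = 6.77 → ξ₁ = 6.77 ξ₂.
Substitute: (2·6.77 + 1) ξ₂ = 91.05 → ξ₂ = 6.262 mol, ξ₁ = 42.4 mol.
Outlet amounts (n = n₀ + Σ ν·ξ):
  B: 151 − 2(42.4) − 1(6.262) = 59.95
  C: 0 + 1(42.4) = 42.4
  F: 0 + 1(6.262) = 6.262
  D: 0 + 2(6.262) = 12.52
Total out = 121.1 mol; y_D = 12.52 / 121.1 = 0.1034.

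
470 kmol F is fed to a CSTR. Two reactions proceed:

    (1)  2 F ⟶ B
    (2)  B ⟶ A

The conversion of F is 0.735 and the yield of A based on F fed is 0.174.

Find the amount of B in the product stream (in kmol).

90.9 kmol

Conversion of F: F consumed = 2ξ₁ = 0.735 × 470 → ξ₁ = 172.7 kmol.
Yield of A: 1ξ₂ / 470 = 0.174 → ξ₂ = 81.78 kmol.
Outlet amounts (n = n₀ + Σ ν·ξ):
  F: 470 − 2(172.7) = 124.6
  B: 0 + 1(172.7) − 1(81.78) = 90.94
  A: 0 + 1(81.78) = 81.78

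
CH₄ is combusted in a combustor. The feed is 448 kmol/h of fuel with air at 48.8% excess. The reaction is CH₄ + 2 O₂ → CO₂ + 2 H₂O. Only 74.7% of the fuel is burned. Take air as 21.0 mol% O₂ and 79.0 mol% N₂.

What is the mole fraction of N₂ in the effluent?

0.738

Stoichiometric O₂ = 2 × 448 = 896 kmol/h; O₂ fed = 896 × 1.488 = 1333 kmol/h.
N₂ fed = 1333 × 79/21 = 5016 kmol/h.
Fuel reacted = 0.747 × 448 → ξ = 334.7 kmol/h.
Outlet (n = n₀ + ν ξ):
  CH₄: 448 − 1(334.7) = 113.3
  O₂: 1333 − 2(334.7) = 663.9
  N₂: 5016 (inert)
  CO₂: 0 + 1(334.7) = 334.7
  H₂O: 0 + 2(334.7) = 669.3
Total out = 6797 kmol/h; y_N₂ = 5016 / 6797 = 0.7379.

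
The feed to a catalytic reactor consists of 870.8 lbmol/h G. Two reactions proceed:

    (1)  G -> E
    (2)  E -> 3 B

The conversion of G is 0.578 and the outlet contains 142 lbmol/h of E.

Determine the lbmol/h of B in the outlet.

Conversion of G: G consumed = 1ξ₁ = 0.578 × 870.8 → ξ₁ = 503.3 lbmol/h.
E balance: n_E = 0 + 1ξ₁ − 1ξ₂ = 142 → ξ₂ = (1·503.3 − 142)/1 = 361.3 lbmol/h.
Outlet amounts (n = n₀ + Σ ν·ξ):
  G: 870.8 − 1(503.3) = 367.5
  E: 0 + 1(503.3) − 1(361.3) = 142
  B: 0 + 3(361.3) = 1084

1080 lbmol/h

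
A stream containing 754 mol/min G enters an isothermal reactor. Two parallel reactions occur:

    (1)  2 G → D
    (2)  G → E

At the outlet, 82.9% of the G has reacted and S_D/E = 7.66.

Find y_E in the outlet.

Conversion of G: G consumed = 0.829 × 754 = 625.1 mol/min = 2ξ₁ + 1ξ₂.
Selectivity: 1ξ₁ / (1ξ₂) = 7.66 → ξ₁ = 7.66 ξ₂.
Substitute: (2·7.66 + 1) ξ₂ = 625.1 → ξ₂ = 38.3 mol/min, ξ₁ = 293.4 mol/min.
Outlet amounts (n = n₀ + Σ ν·ξ):
  G: 754 − 2(293.4) − 1(38.3) = 128.9
  D: 0 + 1(293.4) = 293.4
  E: 0 + 1(38.3) = 38.3
Total out = 460.6 mol/min; y_E = 38.3 / 460.6 = 0.08315.

0.0832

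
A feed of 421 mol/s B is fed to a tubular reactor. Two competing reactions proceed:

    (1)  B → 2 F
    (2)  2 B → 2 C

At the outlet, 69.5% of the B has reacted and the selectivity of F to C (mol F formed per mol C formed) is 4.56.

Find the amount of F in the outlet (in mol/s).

Conversion of B: B consumed = 0.695 × 421 = 292.6 mol/s = 1ξ₁ + 2ξ₂.
Selectivity: 2ξ₁ / (2ξ₂) = 4.56 → ξ₁ = 4.56 ξ₂.
Substitute: (1·4.56 + 2) ξ₂ = 292.6 → ξ₂ = 44.6 mol/s, ξ₁ = 203.4 mol/s.
Outlet amounts (n = n₀ + Σ ν·ξ):
  B: 421 − 1(203.4) − 2(44.6) = 128.4
  F: 0 + 2(203.4) = 406.8
  C: 0 + 2(44.6) = 89.21

407 mol/s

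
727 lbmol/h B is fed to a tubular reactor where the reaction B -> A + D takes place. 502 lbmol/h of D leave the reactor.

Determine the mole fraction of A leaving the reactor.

For D: n = n₀ + 1ξ → 502 = 0 + 1ξ, giving ξ = 502 lbmol/h.
Outlet amounts (n = n₀ + ν ξ):
  B: 727 − 1(502) = 225
  A: 0 + 1(502) = 502
  D: 0 + 1(502) = 502
Total out = 1229 lbmol/h; y_A = 502 / 1229 = 0.4085.

0.408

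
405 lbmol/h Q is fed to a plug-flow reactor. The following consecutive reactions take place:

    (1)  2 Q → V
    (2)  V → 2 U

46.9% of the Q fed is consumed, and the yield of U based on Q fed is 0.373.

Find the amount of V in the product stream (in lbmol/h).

19.4 lbmol/h

Conversion of Q: Q consumed = 2ξ₁ = 0.469 × 405 → ξ₁ = 94.97 lbmol/h.
Yield of U: 2ξ₂ / 405 = 0.373 → ξ₂ = 75.53 lbmol/h.
Outlet amounts (n = n₀ + Σ ν·ξ):
  Q: 405 − 2(94.97) = 215.1
  V: 0 + 1(94.97) − 1(75.53) = 19.44
  U: 0 + 2(75.53) = 151.1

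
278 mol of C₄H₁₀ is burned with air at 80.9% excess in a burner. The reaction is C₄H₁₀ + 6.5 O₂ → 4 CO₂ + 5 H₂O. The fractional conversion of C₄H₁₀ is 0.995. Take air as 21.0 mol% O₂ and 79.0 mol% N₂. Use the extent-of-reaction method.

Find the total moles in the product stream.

16300 mol

Stoichiometric O₂ = 6.5 × 278 = 1807 mol; O₂ fed = 1807 × 1.809 = 3269 mol.
N₂ fed = 3269 × 79/21 = 12300 mol.
Fuel reacted = 0.995 × 278 → ξ = 276.6 mol.
Outlet (n = n₀ + ν ξ):
  C₄H₁₀: 278 − 1(276.6) = 1.39
  O₂: 3269 − 6.5(276.6) = 1471
  N₂: 12300 (inert)
  CO₂: 0 + 4(276.6) = 1106
  H₂O: 0 + 5(276.6) = 1383
Total out = 1.39 + 1471 + 12300 + 1106 + 1383 = 16260 mol.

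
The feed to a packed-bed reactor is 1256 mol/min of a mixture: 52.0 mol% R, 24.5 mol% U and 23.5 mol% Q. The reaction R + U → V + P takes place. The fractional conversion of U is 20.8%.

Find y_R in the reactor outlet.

0.469

U reacted = 0.208 × 307.7 = 64.01 mol/min; ν_U = −1, so ξ = 64.01/1 = 64.01 mol/min.
Outlet amounts (n = n₀ + ν ξ):
  R: 653.1 − 1(64.01) = 589.1
  U: 307.7 − 1(64.01) = 243.7
  V: 0 + 1(64.01) = 64.01
  P: 0 + 1(64.01) = 64.01
  Q: 295.2 (inert)
Total out = 1256 mol/min; y_R = 589.1 / 1256 = 0.469.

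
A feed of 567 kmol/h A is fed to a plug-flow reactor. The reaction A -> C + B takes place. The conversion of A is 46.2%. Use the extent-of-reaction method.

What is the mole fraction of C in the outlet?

0.316

A reacted = 0.462 × 567 = 262 kmol/h; ν_A = −1, so ξ = 262/1 = 262 kmol/h.
Outlet amounts (n = n₀ + ν ξ):
  A: 567 − 1(262) = 305
  C: 0 + 1(262) = 262
  B: 0 + 1(262) = 262
Total out = 829 kmol/h; y_C = 262 / 829 = 0.316.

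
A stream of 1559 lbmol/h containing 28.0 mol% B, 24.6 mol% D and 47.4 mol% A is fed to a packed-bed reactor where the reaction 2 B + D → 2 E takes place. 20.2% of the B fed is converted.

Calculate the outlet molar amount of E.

B reacted = 0.202 × 436.5 = 88.18 lbmol/h; ν_B = −2, so ξ = 88.18/2 = 44.09 lbmol/h.
Outlet amounts (n = n₀ + ν ξ):
  B: 436.5 − 2(44.09) = 348.3
  D: 383.5 − 1(44.09) = 339.4
  E: 0 + 2(44.09) = 88.18
  A: 739 (inert)

88.2 lbmol/h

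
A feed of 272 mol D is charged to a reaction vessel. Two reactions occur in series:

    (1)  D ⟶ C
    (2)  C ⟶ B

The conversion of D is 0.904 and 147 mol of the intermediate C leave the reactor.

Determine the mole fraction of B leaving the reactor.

Conversion of D: D consumed = 1ξ₁ = 0.904 × 272 → ξ₁ = 245.9 mol.
C balance: n_C = 0 + 1ξ₁ − 1ξ₂ = 147 → ξ₂ = (1·245.9 − 147)/1 = 98.89 mol.
Outlet amounts (n = n₀ + Σ ν·ξ):
  D: 272 − 1(245.9) = 26.11
  C: 0 + 1(245.9) − 1(98.89) = 147
  B: 0 + 1(98.89) = 98.89
Total out = 272 mol; y_B = 98.89 / 272 = 0.3636.

0.364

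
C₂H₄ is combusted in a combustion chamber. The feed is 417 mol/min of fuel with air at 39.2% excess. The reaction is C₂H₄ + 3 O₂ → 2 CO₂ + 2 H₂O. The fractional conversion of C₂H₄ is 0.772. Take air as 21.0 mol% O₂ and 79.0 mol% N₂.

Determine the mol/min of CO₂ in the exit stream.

644 mol/min

Stoichiometric O₂ = 3 × 417 = 1251 mol/min; O₂ fed = 1251 × 1.392 = 1741 mol/min.
N₂ fed = 1741 × 79/21 = 6551 mol/min.
Fuel reacted = 0.772 × 417 → ξ = 321.9 mol/min.
Outlet (n = n₀ + ν ξ):
  C₂H₄: 417 − 1(321.9) = 95.08
  O₂: 1741 − 3(321.9) = 775.6
  N₂: 6551 (inert)
  CO₂: 0 + 2(321.9) = 643.8
  H₂O: 0 + 2(321.9) = 643.8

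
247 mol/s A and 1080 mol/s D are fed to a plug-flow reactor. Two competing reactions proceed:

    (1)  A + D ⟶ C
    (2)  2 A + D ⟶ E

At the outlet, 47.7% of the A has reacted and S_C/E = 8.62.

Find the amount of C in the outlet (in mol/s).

Conversion of A: A consumed = 0.477 × 247 = 117.8 mol/s = 1ξ₁ + 2ξ₂.
Selectivity: 1ξ₁ / (1ξ₂) = 8.62 → ξ₁ = 8.62 ξ₂.
Substitute: (1·8.62 + 2) ξ₂ = 117.8 → ξ₂ = 11.09 mol/s, ξ₁ = 95.63 mol/s.
Outlet amounts (n = n₀ + Σ ν·ξ):
  A: 247 − 1(95.63) − 2(11.09) = 129.2
  D: 1080 − 1(95.63) − 1(11.09) = 973.3
  C: 0 + 1(95.63) = 95.63
  E: 0 + 1(11.09) = 11.09

95.6 mol/s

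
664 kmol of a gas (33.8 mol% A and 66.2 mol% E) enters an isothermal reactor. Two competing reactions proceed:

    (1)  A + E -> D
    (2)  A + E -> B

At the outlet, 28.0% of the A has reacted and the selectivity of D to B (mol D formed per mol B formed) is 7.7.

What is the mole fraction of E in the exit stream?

0.627

Conversion of A: A consumed = 0.28 × 224.4 = 62.84 kmol = 1ξ₁ + 1ξ₂.
Selectivity: 1ξ₁ / (1ξ₂) = 7.7 → ξ₁ = 7.7 ξ₂.
Substitute: (1·7.7 + 1) ξ₂ = 62.84 → ξ₂ = 7.223 kmol, ξ₁ = 55.62 kmol.
Outlet amounts (n = n₀ + Σ ν·ξ):
  A: 224.4 − 1(55.62) − 1(7.223) = 161.6
  E: 439.6 − 1(55.62) − 1(7.223) = 376.7
  D: 0 + 1(55.62) = 55.62
  B: 0 + 1(7.223) = 7.223
Total out = 601.2 kmol; y_E = 376.7 / 601.2 = 0.6267.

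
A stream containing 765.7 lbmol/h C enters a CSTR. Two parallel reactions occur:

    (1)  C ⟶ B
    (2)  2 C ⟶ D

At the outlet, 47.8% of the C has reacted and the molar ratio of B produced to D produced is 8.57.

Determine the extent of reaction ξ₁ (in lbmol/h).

Conversion of C: C consumed = 0.478 × 765.7 = 366 lbmol/h = 1ξ₁ + 2ξ₂.
Selectivity: 1ξ₁ / (1ξ₂) = 8.57 → ξ₁ = 8.57 ξ₂.
Substitute: (1·8.57 + 2) ξ₂ = 366 → ξ₂ = 34.63 lbmol/h, ξ₁ = 296.8 lbmol/h.
Outlet amounts (n = n₀ + Σ ν·ξ):
  C: 765.7 − 1(296.8) − 2(34.63) = 399.7
  B: 0 + 1(296.8) = 296.8
  D: 0 + 1(34.63) = 34.63

ξ₁ = 297 lbmol/h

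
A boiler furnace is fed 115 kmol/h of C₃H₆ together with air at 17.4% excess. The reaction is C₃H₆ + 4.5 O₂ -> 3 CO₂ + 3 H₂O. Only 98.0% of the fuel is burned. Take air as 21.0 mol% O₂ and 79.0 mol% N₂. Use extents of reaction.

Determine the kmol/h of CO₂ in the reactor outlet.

338 kmol/h

Stoichiometric O₂ = 4.5 × 115 = 517.5 kmol/h; O₂ fed = 517.5 × 1.174 = 607.5 kmol/h.
N₂ fed = 607.5 × 79/21 = 2286 kmol/h.
Fuel reacted = 0.98 × 115 → ξ = 112.7 kmol/h.
Outlet (n = n₀ + ν ξ):
  C₃H₆: 115 − 1(112.7) = 2.3
  O₂: 607.5 − 4.5(112.7) = 100.4
  N₂: 2286 (inert)
  CO₂: 0 + 3(112.7) = 338.1
  H₂O: 0 + 3(112.7) = 338.1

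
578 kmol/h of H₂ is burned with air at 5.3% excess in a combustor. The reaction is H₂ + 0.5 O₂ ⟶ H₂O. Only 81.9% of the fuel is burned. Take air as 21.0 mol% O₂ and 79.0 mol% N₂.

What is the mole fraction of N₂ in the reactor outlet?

0.639

Stoichiometric O₂ = 0.5 × 578 = 289 kmol/h; O₂ fed = 289 × 1.053 = 304.3 kmol/h.
N₂ fed = 304.3 × 79/21 = 1145 kmol/h.
Fuel reacted = 0.819 × 578 → ξ = 473.4 kmol/h.
Outlet (n = n₀ + ν ξ):
  H₂: 578 − 1(473.4) = 104.6
  O₂: 304.3 − 0.5(473.4) = 67.63
  N₂: 1145 (inert)
  H₂O: 0 + 1(473.4) = 473.4
Total out = 1790 kmol/h; y_N₂ = 1145 / 1790 = 0.6394.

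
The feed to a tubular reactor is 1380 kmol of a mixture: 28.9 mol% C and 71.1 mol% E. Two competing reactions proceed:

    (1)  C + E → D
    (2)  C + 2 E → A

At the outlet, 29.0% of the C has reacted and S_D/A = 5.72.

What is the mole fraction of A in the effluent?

0.0138

Conversion of C: C consumed = 0.29 × 398.8 = 115.7 kmol = 1ξ₁ + 1ξ₂.
Selectivity: 1ξ₁ / (1ξ₂) = 5.72 → ξ₁ = 5.72 ξ₂.
Substitute: (1·5.72 + 1) ξ₂ = 115.7 → ξ₂ = 17.21 kmol, ξ₁ = 98.45 kmol.
Outlet amounts (n = n₀ + Σ ν·ξ):
  C: 398.8 − 1(98.45) − 1(17.21) = 283.2
  E: 981.2 − 1(98.45) − 2(17.21) = 848.3
  D: 0 + 1(98.45) = 98.45
  A: 0 + 1(17.21) = 17.21
Total out = 1247 kmol; y_A = 17.21 / 1247 = 0.0138.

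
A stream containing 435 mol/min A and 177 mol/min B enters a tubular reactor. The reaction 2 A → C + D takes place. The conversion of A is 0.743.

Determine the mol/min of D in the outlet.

162 mol/min

A reacted = 0.743 × 435 = 323.2 mol/min; ν_A = −2, so ξ = 323.2/2 = 161.6 mol/min.
Outlet amounts (n = n₀ + ν ξ):
  A: 435 − 2(161.6) = 111.8
  C: 0 + 1(161.6) = 161.6
  D: 0 + 1(161.6) = 161.6
  B: 177 (inert)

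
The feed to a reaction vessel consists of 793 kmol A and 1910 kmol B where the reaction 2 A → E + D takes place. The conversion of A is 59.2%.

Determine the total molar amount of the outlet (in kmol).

2700 kmol

A reacted = 0.592 × 793 = 469.5 kmol; ν_A = −2, so ξ = 469.5/2 = 234.7 kmol.
Outlet amounts (n = n₀ + ν ξ):
  A: 793 − 2(234.7) = 323.5
  E: 0 + 1(234.7) = 234.7
  D: 0 + 1(234.7) = 234.7
  B: 1910 (inert)
Total out = 323.5 + 234.7 + 234.7 + 1910 = 2703 kmol.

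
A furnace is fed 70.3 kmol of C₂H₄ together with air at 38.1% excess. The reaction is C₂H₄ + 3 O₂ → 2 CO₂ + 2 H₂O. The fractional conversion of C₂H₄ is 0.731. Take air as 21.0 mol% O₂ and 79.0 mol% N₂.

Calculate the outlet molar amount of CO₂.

103 kmol

Stoichiometric O₂ = 3 × 70.3 = 210.9 kmol; O₂ fed = 210.9 × 1.381 = 291.3 kmol.
N₂ fed = 291.3 × 79/21 = 1096 kmol.
Fuel reacted = 0.731 × 70.3 → ξ = 51.39 kmol.
Outlet (n = n₀ + ν ξ):
  C₂H₄: 70.3 − 1(51.39) = 18.91
  O₂: 291.3 − 3(51.39) = 137.1
  N₂: 1096 (inert)
  CO₂: 0 + 2(51.39) = 102.8
  H₂O: 0 + 2(51.39) = 102.8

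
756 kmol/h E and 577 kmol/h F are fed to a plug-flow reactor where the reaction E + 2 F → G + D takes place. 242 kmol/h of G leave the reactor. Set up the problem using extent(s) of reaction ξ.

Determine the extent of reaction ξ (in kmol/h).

ξ = 242 kmol/h

For G: n = n₀ + 1ξ → 242 = 0 + 1ξ, giving ξ = 242 kmol/h.
Outlet amounts (n = n₀ + ν ξ):
  E: 756 − 1(242) = 514
  F: 577 − 2(242) = 93
  G: 0 + 1(242) = 242
  D: 0 + 1(242) = 242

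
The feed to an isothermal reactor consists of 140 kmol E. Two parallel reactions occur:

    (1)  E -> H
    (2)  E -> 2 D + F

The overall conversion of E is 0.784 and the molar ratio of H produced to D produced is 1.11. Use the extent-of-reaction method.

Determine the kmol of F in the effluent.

34.1 kmol

Conversion of E: E consumed = 0.784 × 140 = 109.8 kmol = 1ξ₁ + 1ξ₂.
Selectivity: 1ξ₁ / (2ξ₂) = 1.11 → ξ₁ = 2.22 ξ₂.
Substitute: (1·2.22 + 1) ξ₂ = 109.8 → ξ₂ = 34.09 kmol, ξ₁ = 75.67 kmol.
Outlet amounts (n = n₀ + Σ ν·ξ):
  E: 140 − 1(75.67) − 1(34.09) = 30.24
  H: 0 + 1(75.67) = 75.67
  D: 0 + 2(34.09) = 68.17
  F: 0 + 1(34.09) = 34.09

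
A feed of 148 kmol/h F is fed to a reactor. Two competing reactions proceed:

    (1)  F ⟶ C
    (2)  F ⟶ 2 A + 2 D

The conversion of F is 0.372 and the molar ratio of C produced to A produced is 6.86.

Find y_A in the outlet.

Conversion of F: F consumed = 0.372 × 148 = 55.06 kmol/h = 1ξ₁ + 1ξ₂.
Selectivity: 1ξ₁ / (2ξ₂) = 6.86 → ξ₁ = 13.72 ξ₂.
Substitute: (1·13.72 + 1) ξ₂ = 55.06 → ξ₂ = 3.74 kmol/h, ξ₁ = 51.32 kmol/h.
Outlet amounts (n = n₀ + Σ ν·ξ):
  F: 148 − 1(51.32) − 1(3.74) = 92.94
  C: 0 + 1(51.32) = 51.32
  A: 0 + 2(3.74) = 7.48
  D: 0 + 2(3.74) = 7.48
Total out = 159.2 kmol/h; y_A = 7.48 / 159.2 = 0.04698.

0.047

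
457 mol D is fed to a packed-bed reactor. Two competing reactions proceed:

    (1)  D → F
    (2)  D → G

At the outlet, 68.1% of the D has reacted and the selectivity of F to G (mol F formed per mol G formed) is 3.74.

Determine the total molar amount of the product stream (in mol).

Conversion of D: D consumed = 0.681 × 457 = 311.2 mol = 1ξ₁ + 1ξ₂.
Selectivity: 1ξ₁ / (1ξ₂) = 3.74 → ξ₁ = 3.74 ξ₂.
Substitute: (1·3.74 + 1) ξ₂ = 311.2 → ξ₂ = 65.66 mol, ξ₁ = 245.6 mol.
Outlet amounts (n = n₀ + Σ ν·ξ):
  D: 457 − 1(245.6) − 1(65.66) = 145.8
  F: 0 + 1(245.6) = 245.6
  G: 0 + 1(65.66) = 65.66
Total out = 145.8 + 245.6 + 65.66 = 457 mol.

457 mol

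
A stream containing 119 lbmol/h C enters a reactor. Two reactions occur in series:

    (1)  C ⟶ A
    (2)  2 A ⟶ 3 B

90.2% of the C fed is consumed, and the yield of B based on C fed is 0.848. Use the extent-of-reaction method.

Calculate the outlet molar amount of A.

40.1 lbmol/h

Conversion of C: C consumed = 1ξ₁ = 0.902 × 119 → ξ₁ = 107.3 lbmol/h.
Yield of B: 3ξ₂ / 119 = 0.848 → ξ₂ = 33.64 lbmol/h.
Outlet amounts (n = n₀ + Σ ν·ξ):
  C: 119 − 1(107.3) = 11.66
  A: 0 + 1(107.3) − 2(33.64) = 40.06
  B: 0 + 3(33.64) = 100.9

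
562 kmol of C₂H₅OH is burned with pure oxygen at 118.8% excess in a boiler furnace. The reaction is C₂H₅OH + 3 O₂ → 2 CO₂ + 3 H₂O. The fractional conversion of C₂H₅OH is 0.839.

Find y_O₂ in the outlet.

0.482

Stoichiometric O₂ = 3 × 562 = 1686 kmol; O₂ fed = 1686 × 2.188 = 3689 kmol.
Fuel reacted = 0.839 × 562 → ξ = 471.5 kmol.
Outlet (n = n₀ + ν ξ):
  C₂H₅OH: 562 − 1(471.5) = 90.48
  O₂: 3689 − 3(471.5) = 2274
  CO₂: 0 + 2(471.5) = 943
  H₂O: 0 + 3(471.5) = 1415
Total out = 4722 kmol; y_O₂ = 2274 / 4722 = 0.4816.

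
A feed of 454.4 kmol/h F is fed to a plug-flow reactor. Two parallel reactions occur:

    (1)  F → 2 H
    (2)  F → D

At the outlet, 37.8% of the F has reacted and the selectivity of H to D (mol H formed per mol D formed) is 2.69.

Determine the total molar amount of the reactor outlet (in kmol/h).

Conversion of F: F consumed = 0.378 × 454.4 = 171.8 kmol/h = 1ξ₁ + 1ξ₂.
Selectivity: 2ξ₁ / (1ξ₂) = 2.69 → ξ₁ = 1.345 ξ₂.
Substitute: (1·1.345 + 1) ξ₂ = 171.8 → ξ₂ = 73.25 kmol/h, ξ₁ = 98.52 kmol/h.
Outlet amounts (n = n₀ + Σ ν·ξ):
  F: 454.4 − 1(98.52) − 1(73.25) = 282.6
  H: 0 + 2(98.52) = 197
  D: 0 + 1(73.25) = 73.25
Total out = 282.6 + 197 + 73.25 = 552.9 kmol/h.

553 kmol/h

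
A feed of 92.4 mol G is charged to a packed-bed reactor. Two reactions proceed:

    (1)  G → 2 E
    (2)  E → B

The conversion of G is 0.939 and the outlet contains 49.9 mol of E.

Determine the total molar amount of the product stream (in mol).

Conversion of G: G consumed = 1ξ₁ = 0.939 × 92.4 → ξ₁ = 86.76 mol.
E balance: n_E = 0 + 2ξ₁ − 1ξ₂ = 49.9 → ξ₂ = (2·86.76 − 49.9)/1 = 123.6 mol.
Outlet amounts (n = n₀ + Σ ν·ξ):
  G: 92.4 − 1(86.76) = 5.636
  E: 0 + 2(86.76) − 1(123.6) = 49.9
  B: 0 + 1(123.6) = 123.6
Total out = 5.636 + 49.9 + 123.6 = 179.2 mol.

179 mol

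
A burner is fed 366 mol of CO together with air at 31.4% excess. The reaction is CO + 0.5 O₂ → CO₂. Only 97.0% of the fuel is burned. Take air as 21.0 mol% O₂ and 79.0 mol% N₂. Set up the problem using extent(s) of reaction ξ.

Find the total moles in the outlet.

1330 mol

Stoichiometric O₂ = 0.5 × 366 = 183 mol; O₂ fed = 183 × 1.314 = 240.5 mol.
N₂ fed = 240.5 × 79/21 = 904.6 mol.
Fuel reacted = 0.97 × 366 → ξ = 355 mol.
Outlet (n = n₀ + ν ξ):
  CO: 366 − 1(355) = 10.98
  O₂: 240.5 − 0.5(355) = 62.95
  N₂: 904.6 (inert)
  CO₂: 0 + 1(355) = 355
Total out = 10.98 + 62.95 + 904.6 + 355 = 1334 mol.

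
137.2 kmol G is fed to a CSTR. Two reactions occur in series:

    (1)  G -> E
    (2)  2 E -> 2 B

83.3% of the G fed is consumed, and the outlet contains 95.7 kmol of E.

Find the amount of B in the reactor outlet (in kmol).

18.6 kmol

Conversion of G: G consumed = 1ξ₁ = 0.833 × 137.2 → ξ₁ = 114.3 kmol.
E balance: n_E = 0 + 1ξ₁ − 2ξ₂ = 95.7 → ξ₂ = (1·114.3 − 95.7)/2 = 9.294 kmol.
Outlet amounts (n = n₀ + Σ ν·ξ):
  G: 137.2 − 1(114.3) = 22.91
  E: 0 + 1(114.3) − 2(9.294) = 95.7
  B: 0 + 2(9.294) = 18.59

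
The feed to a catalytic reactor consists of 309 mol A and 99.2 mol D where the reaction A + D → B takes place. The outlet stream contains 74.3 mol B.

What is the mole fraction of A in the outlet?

For B: n = n₀ + 1ξ → 74.3 = 0 + 1ξ, giving ξ = 74.3 mol.
Outlet amounts (n = n₀ + ν ξ):
  A: 309 − 1(74.3) = 234.7
  D: 99.2 − 1(74.3) = 24.9
  B: 0 + 1(74.3) = 74.3
Total out = 333.9 mol; y_A = 234.7 / 333.9 = 0.7029.

0.703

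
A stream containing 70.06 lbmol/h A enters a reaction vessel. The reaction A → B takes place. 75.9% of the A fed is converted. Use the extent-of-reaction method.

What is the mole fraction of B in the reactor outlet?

A reacted = 0.759 × 70.06 = 53.18 lbmol/h; ν_A = −1, so ξ = 53.18/1 = 53.18 lbmol/h.
Outlet amounts (n = n₀ + ν ξ):
  A: 70.06 − 1(53.18) = 16.88
  B: 0 + 1(53.18) = 53.18
Total out = 70.06 lbmol/h; y_B = 53.18 / 70.06 = 0.759.

0.759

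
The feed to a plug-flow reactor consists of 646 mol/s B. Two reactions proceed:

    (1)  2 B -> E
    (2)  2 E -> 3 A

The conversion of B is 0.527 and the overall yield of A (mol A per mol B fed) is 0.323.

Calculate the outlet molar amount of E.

Conversion of B: B consumed = 2ξ₁ = 0.527 × 646 → ξ₁ = 170.2 mol/s.
Yield of A: 3ξ₂ / 646 = 0.323 → ξ₂ = 69.55 mol/s.
Outlet amounts (n = n₀ + Σ ν·ξ):
  B: 646 − 2(170.2) = 305.6
  E: 0 + 1(170.2) − 2(69.55) = 31.12
  A: 0 + 3(69.55) = 208.7

31.1 mol/s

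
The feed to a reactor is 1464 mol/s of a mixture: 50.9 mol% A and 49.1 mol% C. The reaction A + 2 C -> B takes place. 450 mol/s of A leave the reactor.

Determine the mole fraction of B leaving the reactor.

For A: n = n₀ − 1ξ → 450 = 745.2 − 1ξ, giving ξ = 295.2 mol/s.
Outlet amounts (n = n₀ + ν ξ):
  A: 745.2 − 1(295.2) = 450
  C: 718.8 − 2(295.2) = 128.5
  B: 0 + 1(295.2) = 295.2
Total out = 873.6 mol/s; y_B = 295.2 / 873.6 = 0.3379.

0.338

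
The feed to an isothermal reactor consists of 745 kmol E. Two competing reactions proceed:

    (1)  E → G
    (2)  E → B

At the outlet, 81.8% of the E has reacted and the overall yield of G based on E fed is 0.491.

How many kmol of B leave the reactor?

244 kmol

Yield of G: 1ξ₁ / 745 = 0.491 → ξ₁ = 365.8 kmol.
Conversion of E: 1ξ₁ + 1ξ₂ = 0.818 × 745 = 609.4 → ξ₂ = 243.6 kmol.
Outlet amounts (n = n₀ + Σ ν·ξ):
  E: 745 − 1(365.8) − 1(243.6) = 135.6
  G: 0 + 1(365.8) = 365.8
  B: 0 + 1(243.6) = 243.6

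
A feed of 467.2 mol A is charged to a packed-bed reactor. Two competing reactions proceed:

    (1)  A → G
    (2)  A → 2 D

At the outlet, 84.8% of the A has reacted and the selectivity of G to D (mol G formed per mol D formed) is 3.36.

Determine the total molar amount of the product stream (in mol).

Conversion of A: A consumed = 0.848 × 467.2 = 396.2 mol = 1ξ₁ + 1ξ₂.
Selectivity: 1ξ₁ / (2ξ₂) = 3.36 → ξ₁ = 6.72 ξ₂.
Substitute: (1·6.72 + 1) ξ₂ = 396.2 → ξ₂ = 51.32 mol, ξ₁ = 344.9 mol.
Outlet amounts (n = n₀ + Σ ν·ξ):
  A: 467.2 − 1(344.9) − 1(51.32) = 71.01
  G: 0 + 1(344.9) = 344.9
  D: 0 + 2(51.32) = 102.6
Total out = 71.01 + 344.9 + 102.6 = 518.5 mol.

519 mol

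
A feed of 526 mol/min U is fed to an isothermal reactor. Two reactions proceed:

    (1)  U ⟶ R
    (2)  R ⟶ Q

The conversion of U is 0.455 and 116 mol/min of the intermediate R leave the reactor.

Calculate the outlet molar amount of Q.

Conversion of U: U consumed = 1ξ₁ = 0.455 × 526 → ξ₁ = 239.3 mol/min.
R balance: n_R = 0 + 1ξ₁ − 1ξ₂ = 116 → ξ₂ = (1·239.3 − 116)/1 = 123.3 mol/min.
Outlet amounts (n = n₀ + Σ ν·ξ):
  U: 526 − 1(239.3) = 286.7
  R: 0 + 1(239.3) − 1(123.3) = 116
  Q: 0 + 1(123.3) = 123.3

123 mol/min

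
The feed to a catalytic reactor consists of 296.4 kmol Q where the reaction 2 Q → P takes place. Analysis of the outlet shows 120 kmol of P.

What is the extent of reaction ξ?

ξ = 120 kmol

For P: n = n₀ + 1ξ → 120 = 0 + 1ξ, giving ξ = 120 kmol.
Outlet amounts (n = n₀ + ν ξ):
  Q: 296.4 − 2(120) = 56.4
  P: 0 + 1(120) = 120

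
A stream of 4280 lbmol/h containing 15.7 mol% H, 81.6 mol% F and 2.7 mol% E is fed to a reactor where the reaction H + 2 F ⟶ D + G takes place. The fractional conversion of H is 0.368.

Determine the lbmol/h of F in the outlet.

3000 lbmol/h

H reacted = 0.368 × 672 = 247.3 lbmol/h; ν_H = −1, so ξ = 247.3/1 = 247.3 lbmol/h.
Outlet amounts (n = n₀ + ν ξ):
  H: 672 − 1(247.3) = 424.7
  F: 3492 − 2(247.3) = 2998
  D: 0 + 1(247.3) = 247.3
  G: 0 + 1(247.3) = 247.3
  E: 115.6 (inert)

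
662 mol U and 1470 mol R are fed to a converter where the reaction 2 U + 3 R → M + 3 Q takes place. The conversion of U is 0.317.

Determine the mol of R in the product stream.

U reacted = 0.317 × 662 = 209.9 mol; ν_U = −2, so ξ = 209.9/2 = 104.9 mol.
Outlet amounts (n = n₀ + ν ξ):
  U: 662 − 2(104.9) = 452.1
  R: 1470 − 3(104.9) = 1155
  M: 0 + 1(104.9) = 104.9
  Q: 0 + 3(104.9) = 314.8

1160 mol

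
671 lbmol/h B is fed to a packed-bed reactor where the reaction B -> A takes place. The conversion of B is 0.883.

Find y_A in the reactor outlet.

0.883

B reacted = 0.883 × 671 = 592.5 lbmol/h; ν_B = −1, so ξ = 592.5/1 = 592.5 lbmol/h.
Outlet amounts (n = n₀ + ν ξ):
  B: 671 − 1(592.5) = 78.51
  A: 0 + 1(592.5) = 592.5
Total out = 671 lbmol/h; y_A = 592.5 / 671 = 0.883.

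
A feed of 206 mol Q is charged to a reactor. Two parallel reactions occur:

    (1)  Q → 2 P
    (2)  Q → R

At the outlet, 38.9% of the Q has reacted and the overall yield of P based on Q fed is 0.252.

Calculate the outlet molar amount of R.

Yield of P: 2ξ₁ / 206 = 0.252 → ξ₁ = 25.96 mol.
Conversion of Q: 1ξ₁ + 1ξ₂ = 0.389 × 206 = 80.13 → ξ₂ = 54.18 mol.
Outlet amounts (n = n₀ + Σ ν·ξ):
  Q: 206 − 1(25.96) − 1(54.18) = 125.9
  P: 0 + 2(25.96) = 51.91
  R: 0 + 1(54.18) = 54.18

54.2 mol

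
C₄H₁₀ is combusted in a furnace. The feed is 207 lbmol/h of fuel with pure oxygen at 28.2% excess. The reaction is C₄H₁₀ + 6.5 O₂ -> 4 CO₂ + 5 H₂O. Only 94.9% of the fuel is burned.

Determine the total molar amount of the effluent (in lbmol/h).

Stoichiometric O₂ = 6.5 × 207 = 1346 lbmol/h; O₂ fed = 1346 × 1.282 = 1725 lbmol/h.
Fuel reacted = 0.949 × 207 → ξ = 196.4 lbmol/h.
Outlet (n = n₀ + ν ξ):
  C₄H₁₀: 207 − 1(196.4) = 10.56
  O₂: 1725 − 6.5(196.4) = 448.1
  CO₂: 0 + 4(196.4) = 785.8
  H₂O: 0 + 5(196.4) = 982.2
Total out = 10.56 + 448.1 + 785.8 + 982.2 = 2227 lbmol/h.

2230 lbmol/h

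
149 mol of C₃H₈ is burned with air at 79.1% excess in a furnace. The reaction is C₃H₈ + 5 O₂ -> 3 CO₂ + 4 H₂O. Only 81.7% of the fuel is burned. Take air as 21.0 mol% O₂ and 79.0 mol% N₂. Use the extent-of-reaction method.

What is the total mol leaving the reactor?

Stoichiometric O₂ = 5 × 149 = 745 mol; O₂ fed = 745 × 1.791 = 1334 mol.
N₂ fed = 1334 × 79/21 = 5019 mol.
Fuel reacted = 0.817 × 149 → ξ = 121.7 mol.
Outlet (n = n₀ + ν ξ):
  C₃H₈: 149 − 1(121.7) = 27.27
  O₂: 1334 − 5(121.7) = 725.6
  N₂: 5019 (inert)
  CO₂: 0 + 3(121.7) = 365.2
  H₂O: 0 + 4(121.7) = 486.9
Total out = 27.27 + 725.6 + 5019 + 365.2 + 486.9 = 6625 mol.

6620 mol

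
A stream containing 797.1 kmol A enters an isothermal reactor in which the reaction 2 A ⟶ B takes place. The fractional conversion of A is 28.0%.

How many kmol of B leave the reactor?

112 kmol

A reacted = 0.28 × 797.1 = 223.2 kmol; ν_A = −2, so ξ = 223.2/2 = 111.6 kmol.
Outlet amounts (n = n₀ + ν ξ):
  A: 797.1 − 2(111.6) = 573.9
  B: 0 + 1(111.6) = 111.6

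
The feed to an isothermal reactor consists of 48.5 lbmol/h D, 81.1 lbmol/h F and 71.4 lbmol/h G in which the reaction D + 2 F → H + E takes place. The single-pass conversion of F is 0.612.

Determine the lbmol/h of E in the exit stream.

24.8 lbmol/h

F reacted = 0.612 × 81.1 = 49.63 lbmol/h; ν_F = −2, so ξ = 49.63/2 = 24.82 lbmol/h.
Outlet amounts (n = n₀ + ν ξ):
  D: 48.5 − 1(24.82) = 23.68
  F: 81.1 − 2(24.82) = 31.47
  H: 0 + 1(24.82) = 24.82
  E: 0 + 1(24.82) = 24.82
  G: 71.4 (inert)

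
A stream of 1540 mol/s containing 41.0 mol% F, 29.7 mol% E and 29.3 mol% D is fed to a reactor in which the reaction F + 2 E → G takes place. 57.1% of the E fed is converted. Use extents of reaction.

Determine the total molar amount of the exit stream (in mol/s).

1280 mol/s

E reacted = 0.571 × 457.4 = 261.2 mol/s; ν_E = −2, so ξ = 261.2/2 = 130.6 mol/s.
Outlet amounts (n = n₀ + ν ξ):
  F: 631.4 − 1(130.6) = 500.8
  E: 457.4 − 2(130.6) = 196.2
  G: 0 + 1(130.6) = 130.6
  D: 451.2 (inert)
Total out = 500.8 + 196.2 + 130.6 + 451.2 = 1279 mol/s.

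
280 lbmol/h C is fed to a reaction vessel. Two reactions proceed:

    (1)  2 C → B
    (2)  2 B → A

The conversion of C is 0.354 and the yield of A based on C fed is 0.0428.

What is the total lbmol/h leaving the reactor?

218 lbmol/h

Conversion of C: C consumed = 2ξ₁ = 0.354 × 280 → ξ₁ = 49.56 lbmol/h.
Yield of A: 1ξ₂ / 280 = 0.0428 → ξ₂ = 11.98 lbmol/h.
Outlet amounts (n = n₀ + Σ ν·ξ):
  C: 280 − 2(49.56) = 180.9
  B: 0 + 1(49.56) − 2(11.98) = 25.59
  A: 0 + 1(11.98) = 11.98
Total out = 180.9 + 25.59 + 11.98 = 218.5 lbmol/h.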